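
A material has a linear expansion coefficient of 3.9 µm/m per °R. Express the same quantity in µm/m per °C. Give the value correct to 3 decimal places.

7.020 µm/m per °C

Since only a temperature interval is involved, the additive offset between the scales drops out.
A change of 1°C is a change of 1.8°R, so per °C the value is 3.9 × 1.8 = 7.020.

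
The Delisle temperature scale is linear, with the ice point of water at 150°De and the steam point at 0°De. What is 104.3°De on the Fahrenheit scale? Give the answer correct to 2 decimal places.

86.84°F

Linear interpolation between the fixed points: C = (104.3 - 150) × 100 / (0 - 150) = 30.4667°C.
Then 30.4667 × 1.8 + 32 = 86.84°F.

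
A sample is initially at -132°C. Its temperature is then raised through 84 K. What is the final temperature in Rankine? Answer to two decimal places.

The 84 K change is an interval; Kelvin and Celsius degrees are the same size, so ΔC = +84°C.
Final Celsius temperature: -132.0000 + 84.0000 = -48.0000°C.
In Rankine: -48.0000 × 1.8 + 491.67 = 405.27°R.

405.27°R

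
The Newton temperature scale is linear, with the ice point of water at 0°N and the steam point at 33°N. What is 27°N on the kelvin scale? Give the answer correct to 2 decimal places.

Linear interpolation between the fixed points: C = (27 - 0) × 100 / (33 - 0) = 81.8182°C.
Then 81.8182 + 273.15 = 354.97 K.

354.97 K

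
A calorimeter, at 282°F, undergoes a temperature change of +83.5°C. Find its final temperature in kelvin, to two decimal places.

495.54 K

Initial temperature in Celsius: (282 - 32) × 5/9 = 138.8889°C.
Final Celsius temperature: 138.8889 + 83.5000 = 222.3889°C.
In kelvin: 222.3889 + 273.15 = 495.54 K.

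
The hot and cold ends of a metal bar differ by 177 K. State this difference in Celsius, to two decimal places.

177.00°C

Kelvin and Celsius degrees are the same size, so the interval is unchanged: 177.00.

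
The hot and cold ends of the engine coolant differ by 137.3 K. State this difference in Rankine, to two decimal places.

An interval of 1 K corresponds to 1.8°R.
137.3 × 1.8 = 247.14.

247.14°R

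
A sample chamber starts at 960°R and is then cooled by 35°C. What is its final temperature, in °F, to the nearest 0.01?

Initial temperature in Celsius: (960 - 491.67) × 5/9 = 260.1833°C.
Final Celsius temperature: 260.1833 - 35.0000 = 225.1833°C.
In Fahrenheit: 225.1833 × 1.8 + 32 = 437.33°F.

437.33°F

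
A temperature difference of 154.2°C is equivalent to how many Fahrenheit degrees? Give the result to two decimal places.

277.56°F

Only the scale ratio 1.8 matters for a change in temperature.
154.2 × 1.8 = 277.56.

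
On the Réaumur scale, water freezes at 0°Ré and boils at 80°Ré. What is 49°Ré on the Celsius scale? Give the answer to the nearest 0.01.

Linear interpolation between the fixed points: C = (49 - 0) × 100 / (80 - 0) = 61.2500°C.

61.25°C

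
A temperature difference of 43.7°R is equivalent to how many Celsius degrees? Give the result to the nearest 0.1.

For a temperature interval the offset drops out; only the factor 5/9 applies.
43.7 × 5/9 = 24.3.

24.3°C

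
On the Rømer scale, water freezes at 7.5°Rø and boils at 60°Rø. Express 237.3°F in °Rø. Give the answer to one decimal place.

First in Celsius: (237.3 - 32) × 5/9 = 114.0556°C.
Linearly onto the Rømer scale: 7.5 + (114.0556 / 100) × (60 - 7.5) = 67.4°Rø.

67.4°Rø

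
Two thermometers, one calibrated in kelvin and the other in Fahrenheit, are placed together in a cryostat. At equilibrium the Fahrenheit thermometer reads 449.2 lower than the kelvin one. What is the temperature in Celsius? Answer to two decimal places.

Let x be the kelvin reading; then the Fahrenheit reading is 1.8·x - 459.67.
(1.8·x - 459.67) - x = -449.2  ⇒  (0.8)·x = 10.47  ⇒  x = 13.0875 K.
In Celsius: 13.0875 - 273.15 = -260.06°C.

-260.06°C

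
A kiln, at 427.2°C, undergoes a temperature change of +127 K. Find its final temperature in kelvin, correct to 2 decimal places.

The 127 K change is an interval; Kelvin and Celsius degrees are the same size, so ΔC = +127°C.
Final Celsius temperature: 427.2000 + 127.0000 = 554.2000°C.
In kelvin: 554.2000 + 273.15 = 827.35 K.

827.35 K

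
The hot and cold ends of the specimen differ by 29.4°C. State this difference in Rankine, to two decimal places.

52.92°R

An interval of 1°C corresponds to 1.8°R.
29.4 × 1.8 = 52.92.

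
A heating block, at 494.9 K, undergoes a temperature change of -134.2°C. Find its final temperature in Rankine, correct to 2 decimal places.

649.26°R

Initial temperature in Celsius: 494.9 - 273.15 = 221.7500°C.
Final Celsius temperature: 221.7500 - 134.2000 = 87.5500°C.
In Rankine: 87.5500 × 1.8 + 491.67 = 649.26°R.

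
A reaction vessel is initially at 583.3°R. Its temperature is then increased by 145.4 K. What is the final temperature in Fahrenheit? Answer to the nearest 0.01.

Initial temperature in Celsius: (583.3 - 491.67) × 5/9 = 50.9056°C.
The 145.4 K change is an interval; Kelvin and Celsius degrees are the same size, so ΔC = +145.4°C.
Final Celsius temperature: 50.9056 + 145.4000 = 196.3056°C.
In Fahrenheit: 196.3056 × 1.8 + 32 = 385.35°F.

385.35°F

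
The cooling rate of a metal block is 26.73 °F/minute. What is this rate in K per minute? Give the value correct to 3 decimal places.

Since only a temperature interval is involved, the additive offset between the scales drops out.
A change of 1°F is a change of 5/9 K, so 26.73 × 5/9 = 14.850.

14.850 K/minute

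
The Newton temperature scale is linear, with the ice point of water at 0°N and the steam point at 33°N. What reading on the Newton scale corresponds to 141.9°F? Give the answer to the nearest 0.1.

20.1°N

First in Celsius: (141.9 - 32) × 5/9 = 61.0556°C.
Linearly onto the Newton scale: 0 + (61.0556 / 100) × (33 - 0) = 20.1°N.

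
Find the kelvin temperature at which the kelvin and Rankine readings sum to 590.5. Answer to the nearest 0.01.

Let K be the kelvin reading. The Rankine reading is R = 1.8·K.
Require K + R = 590.5: (2.8)·K = 590.5.
K = (590.5) / (2.8) = 210.89.

210.89 K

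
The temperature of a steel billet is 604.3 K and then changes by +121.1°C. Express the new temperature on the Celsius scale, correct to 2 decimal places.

452.25°C

Initial temperature in Celsius: 604.3 - 273.15 = 331.1500°C.
Final Celsius temperature: 331.1500 + 121.1000 = 452.2500°C.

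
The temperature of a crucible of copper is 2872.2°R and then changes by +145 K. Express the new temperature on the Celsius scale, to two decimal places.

Initial temperature in Celsius: (2872.2 - 491.67) × 5/9 = 1322.5167°C.
The 145 K change is an interval; Kelvin and Celsius degrees are the same size, so ΔC = +145°C.
Final Celsius temperature: 1322.5167 + 145.0000 = 1467.5167°C.

1467.52°C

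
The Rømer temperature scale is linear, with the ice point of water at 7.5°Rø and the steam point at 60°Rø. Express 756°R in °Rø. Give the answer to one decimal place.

First in Celsius: (756 - 491.67) × 5/9 = 146.8500°C.
Linearly onto the Rømer scale: 7.5 + (146.8500 / 100) × (60 - 7.5) = 84.6°Rø.

84.6°Rø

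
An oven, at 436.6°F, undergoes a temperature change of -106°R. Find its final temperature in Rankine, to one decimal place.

Initial temperature in Celsius: (436.6 - 32) × 5/9 = 224.7778°C.
The 106°R change is an interval, so only the factor 5/9 applies: -106 × 5/9 = -58.8889°C.
Final Celsius temperature: 224.7778 - 58.8889 = 165.8889°C.
In Rankine: 165.8889 × 1.8 + 491.67 = 790.3°R.

790.3°R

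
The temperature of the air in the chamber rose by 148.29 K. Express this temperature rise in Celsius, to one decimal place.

Kelvin and Celsius degrees are the same size, so the interval is unchanged: 148.3.

148.3°C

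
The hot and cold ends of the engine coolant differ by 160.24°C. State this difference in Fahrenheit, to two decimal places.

For a temperature interval the offset drops out; only the factor 1.8 applies.
160.24 × 1.8 = 288.43.

288.43°F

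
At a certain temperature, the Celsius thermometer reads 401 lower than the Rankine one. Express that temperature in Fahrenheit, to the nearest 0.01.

Let x be the Rankine reading; then the Celsius reading is 5/9·x - 273.15.
(5/9·x - 273.15) - x = -401  ⇒  (-4/9)·x = -127.85  ⇒  x = 287.6625°R.
In Celsius: (287.6625 - 491.67) × 5/9 = -113.3375°C.
In Fahrenheit: -113.3375 × 1.8 + 32 = -172.01°F.

-172.01°F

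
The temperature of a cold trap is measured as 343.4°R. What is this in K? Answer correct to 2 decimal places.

In Celsius: (343.4 - 491.67) × 5/9 = -82.3722°C.
In kelvin: -82.3722 + 273.15 = 190.78 K.

190.78 K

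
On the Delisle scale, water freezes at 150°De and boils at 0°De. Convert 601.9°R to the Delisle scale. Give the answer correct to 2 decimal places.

58.14°De

First in Celsius: (601.9 - 491.67) × 5/9 = 61.2389°C.
Linearly onto the Delisle scale: 150 + (61.2389 / 100) × (0 - 150) = 58.14°De.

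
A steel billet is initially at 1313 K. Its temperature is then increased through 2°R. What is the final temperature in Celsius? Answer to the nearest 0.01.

Initial temperature in Celsius: 1313 - 273.15 = 1039.8500°C.
The 2°R change is an interval, so only the factor 5/9 applies: +2 × 5/9 = +1.1111°C.
Final Celsius temperature: 1039.8500 + 1.1111 = 1040.9611°C.

1040.96°C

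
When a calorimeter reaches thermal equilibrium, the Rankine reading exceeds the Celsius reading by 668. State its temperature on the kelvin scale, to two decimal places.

493.56 K

Let x be the Celsius reading; then the Rankine reading is 1.8·x + 491.67.
(1.8·x + 491.67) - x = 668  ⇒  (0.8)·x = 176.33  ⇒  x = 220.4125°C.
In kelvin: 220.4125 + 273.15 = 493.56 K.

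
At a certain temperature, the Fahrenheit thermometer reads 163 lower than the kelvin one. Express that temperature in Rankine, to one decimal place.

667.5°R

Let x be the kelvin reading; then the Fahrenheit reading is 1.8·x - 459.67.
(1.8·x - 459.67) - x = -163  ⇒  (0.8)·x = 296.67  ⇒  x = 370.8375 K.
In Celsius: 370.8375 - 273.15 = 97.6875°C.
In Rankine: 97.6875 × 1.8 + 491.67 = 667.5°R.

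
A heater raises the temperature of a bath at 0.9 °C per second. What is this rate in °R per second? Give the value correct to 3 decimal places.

The quantity depends on a temperature interval, so only the ratio of degree sizes applies; the offset between the scales is irrelevant.
A change of 1°C is a change of 1.8°R, so 0.9 × 1.8 = 1.620.

1.620 °R/second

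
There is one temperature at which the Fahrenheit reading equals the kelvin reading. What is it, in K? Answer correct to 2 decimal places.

Let K be the kelvin reading. The Fahrenheit reading is F = 1.8·K - 459.67.
Set F = K: 1.8·K - 459.67 = K.
(0.8)·K = 459.67  ⇒  K = 574.59.

574.59 K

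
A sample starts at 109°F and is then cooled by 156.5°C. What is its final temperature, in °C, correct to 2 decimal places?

-113.72°C

Initial temperature in Celsius: (109 - 32) × 5/9 = 42.7778°C.
Final Celsius temperature: 42.7778 - 156.5000 = -113.7222°C.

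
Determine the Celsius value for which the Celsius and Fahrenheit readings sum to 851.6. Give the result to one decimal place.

Let C be the Celsius reading. The Fahrenheit reading is F = 1.8·C + 32.
Require C + F = 851.6: (2.8)·C + 32 = 851.6.
C = (851.6 - 32) / (2.8) = 292.7.

292.7°C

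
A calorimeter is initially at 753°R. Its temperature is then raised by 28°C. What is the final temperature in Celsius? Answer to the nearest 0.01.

Initial temperature in Celsius: (753 - 491.67) × 5/9 = 145.1833°C.
Final Celsius temperature: 145.1833 + 28.0000 = 173.1833°C.

173.18°C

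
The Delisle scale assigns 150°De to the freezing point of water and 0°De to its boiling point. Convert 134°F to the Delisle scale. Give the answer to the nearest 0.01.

65.00°De

First in Celsius: (134 - 32) × 5/9 = 56.6667°C.
Linearly onto the Delisle scale: 150 + (56.6667 / 100) × (0 - 150) = 65.00°De.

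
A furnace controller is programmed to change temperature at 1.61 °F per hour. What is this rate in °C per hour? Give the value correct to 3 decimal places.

0.894 °C/hour

The quantity depends on a temperature interval, so only the ratio of degree sizes applies; the offset between the scales is irrelevant.
A change of 1°F is a change of 5/9°C, so 1.61 × 5/9 = 0.894.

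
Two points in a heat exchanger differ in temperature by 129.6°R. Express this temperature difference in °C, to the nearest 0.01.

Only the scale ratio 5/9 matters for a change in temperature.
129.6 × 5/9 = 72.00.

72.00°C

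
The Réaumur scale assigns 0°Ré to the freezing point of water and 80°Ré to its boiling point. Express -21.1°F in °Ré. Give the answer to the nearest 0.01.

-23.60°Ré

First in Celsius: (-21.1 - 32) × 5/9 = -29.5000°C.
Linearly onto the Réaumur scale: 0 + (-29.5000 / 100) × (80 - 0) = -23.60°Ré.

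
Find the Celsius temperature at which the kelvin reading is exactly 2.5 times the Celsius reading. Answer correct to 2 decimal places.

182.10°C

Let C be the Celsius reading. The kelvin reading is K = 1·C + 273.15.
Require K = 2.5·C: 1·C + 273.15 = 2.5·C.
(-1.5)·C = -273.15  ⇒  C = 182.10.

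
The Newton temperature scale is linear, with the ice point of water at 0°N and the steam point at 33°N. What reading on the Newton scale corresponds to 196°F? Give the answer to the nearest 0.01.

30.07°N

First in Celsius: (196 - 32) × 5/9 = 91.1111°C.
Linearly onto the Newton scale: 0 + (91.1111 / 100) × (33 - 0) = 30.07°N.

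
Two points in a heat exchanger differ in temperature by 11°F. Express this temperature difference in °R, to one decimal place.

Fahrenheit and Rankine degrees are the same size, so the interval is unchanged: 11.0.

11.0°R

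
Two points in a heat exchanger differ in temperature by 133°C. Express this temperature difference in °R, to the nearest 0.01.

An interval of 1°C corresponds to 1.8°R.
133 × 1.8 = 239.40.

239.40°R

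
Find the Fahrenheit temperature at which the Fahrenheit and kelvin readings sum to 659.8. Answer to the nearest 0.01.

259.99°F

Let F be the Fahrenheit reading. The kelvin reading is K = 5/9·F + 255.372.
Require F + K = 659.8: (14/9)·F + 255.372 = 659.8.
F = (659.8 - 255.372) / (14/9) = 259.99.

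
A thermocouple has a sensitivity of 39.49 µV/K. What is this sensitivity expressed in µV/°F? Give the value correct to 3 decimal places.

The quantity depends on a temperature interval, so only the ratio of degree sizes applies; the offset between the scales is irrelevant.
A change of 1°F is a change of 5/9 K, so per °F the value is 39.49 × 5/9 = 21.939.

21.939 µV/°F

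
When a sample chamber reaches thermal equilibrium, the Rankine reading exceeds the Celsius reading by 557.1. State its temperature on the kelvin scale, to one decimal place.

354.9 K

Let x be the Celsius reading; then the Rankine reading is 1.8·x + 491.67.
(1.8·x + 491.67) - x = 557.1  ⇒  (0.8)·x = 65.43  ⇒  x = 81.7875°C.
In kelvin: 81.7875 + 273.15 = 354.9 K.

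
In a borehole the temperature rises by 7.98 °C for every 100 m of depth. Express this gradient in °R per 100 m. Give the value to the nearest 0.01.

14.36 °R/100 m

The quantity depends on a temperature interval, so only the ratio of degree sizes applies; the offset between the scales is irrelevant.
A change of 1°C is a change of 1.8°R, so 7.98 × 1.8 = 14.36.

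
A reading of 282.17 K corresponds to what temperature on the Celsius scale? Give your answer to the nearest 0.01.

In Celsius: 282.17 - 273.15 = 9.0200°C.

9.02°C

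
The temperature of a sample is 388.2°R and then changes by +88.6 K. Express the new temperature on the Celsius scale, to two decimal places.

Initial temperature in Celsius: (388.2 - 491.67) × 5/9 = -57.4833°C.
The 88.6 K change is an interval; Kelvin and Celsius degrees are the same size, so ΔC = +88.6°C.
Final Celsius temperature: -57.4833 + 88.6000 = 31.1167°C.

31.12°C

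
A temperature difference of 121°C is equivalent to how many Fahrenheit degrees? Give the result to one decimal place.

217.8°F

An interval of 1°C corresponds to 1.8°F.
121 × 1.8 = 217.8.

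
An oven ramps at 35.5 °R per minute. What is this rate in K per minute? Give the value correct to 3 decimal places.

19.722 K/minute

The quantity depends on a temperature interval, so only the ratio of degree sizes applies; the offset between the scales is irrelevant.
A change of 1°R is a change of 5/9 K, so 35.5 × 5/9 = 19.722.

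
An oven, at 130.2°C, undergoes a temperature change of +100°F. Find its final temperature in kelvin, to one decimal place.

The 100°F change is an interval, so only the factor 5/9 applies: +100 × 5/9 = +55.5556°C.
Final Celsius temperature: 130.2000 + 55.5556 = 185.7556°C.
In kelvin: 185.7556 + 273.15 = 458.9 K.

458.9 K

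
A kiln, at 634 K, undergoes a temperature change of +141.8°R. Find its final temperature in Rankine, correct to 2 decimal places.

Initial temperature in Celsius: 634 - 273.15 = 360.8500°C.
The 141.8°R change is an interval, so only the factor 5/9 applies: +141.8 × 5/9 = +78.7778°C.
Final Celsius temperature: 360.8500 + 78.7778 = 439.6278°C.
In Rankine: 439.6278 × 1.8 + 491.67 = 1283.00°R.

1283.00°R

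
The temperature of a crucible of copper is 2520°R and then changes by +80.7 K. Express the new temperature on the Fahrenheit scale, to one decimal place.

Initial temperature in Celsius: (2520 - 491.67) × 5/9 = 1126.8500°C.
The 80.7 K change is an interval; Kelvin and Celsius degrees are the same size, so ΔC = +80.7°C.
Final Celsius temperature: 1126.8500 + 80.7000 = 1207.5500°C.
In Fahrenheit: 1207.5500 × 1.8 + 32 = 2205.6°F.

2205.6°F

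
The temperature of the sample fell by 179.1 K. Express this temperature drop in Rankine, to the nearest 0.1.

For a temperature interval the offset drops out; only the factor 1.8 applies.
179.1 × 1.8 = 322.4.

322.4°R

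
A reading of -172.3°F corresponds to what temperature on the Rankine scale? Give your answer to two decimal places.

In Celsius: (-172.3 - 32) × 5/9 = -113.5000°C.
In Rankine: -113.5000 × 1.8 + 491.67 = 287.37°R.

287.37°R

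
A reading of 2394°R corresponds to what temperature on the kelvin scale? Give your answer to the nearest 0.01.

1330.00 K

In Celsius: (2394 - 491.67) × 5/9 = 1056.8500°C.
In kelvin: 1056.8500 + 273.15 = 1330.00 K.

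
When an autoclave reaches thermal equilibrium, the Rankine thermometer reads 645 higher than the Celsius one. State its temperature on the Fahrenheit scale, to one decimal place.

377.0°F

Let x be the Celsius reading; then the Rankine reading is 1.8·x + 491.67.
(1.8·x + 491.67) - x = 645  ⇒  (0.8)·x = 153.33  ⇒  x = 191.6625°C.
In Fahrenheit: 191.6625 × 1.8 + 32 = 377.0°F.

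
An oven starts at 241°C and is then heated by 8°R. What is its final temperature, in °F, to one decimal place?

473.8°F

The 8°R change is an interval, so only the factor 5/9 applies: +8 × 5/9 = +4.4444°C.
Final Celsius temperature: 241.0000 + 4.4444 = 245.4444°C.
In Fahrenheit: 245.4444 × 1.8 + 32 = 473.8°F.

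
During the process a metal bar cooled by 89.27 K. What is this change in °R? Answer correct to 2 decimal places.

160.69°R

Only the scale ratio 1.8 matters for a change in temperature.
89.27 × 1.8 = 160.69.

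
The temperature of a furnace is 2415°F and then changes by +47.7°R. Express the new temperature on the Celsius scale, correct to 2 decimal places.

Initial temperature in Celsius: (2415 - 32) × 5/9 = 1323.8889°C.
The 47.7°R change is an interval, so only the factor 5/9 applies: +47.7 × 5/9 = +26.5000°C.
Final Celsius temperature: 1323.8889 + 26.5000 = 1350.3889°C.

1350.39°C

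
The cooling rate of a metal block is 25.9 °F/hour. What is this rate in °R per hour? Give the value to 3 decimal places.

Since only a temperature interval is involved, the additive offset between the scales drops out.
A change of 1°F is a change of 1°R, so 25.9 × 1 = 25.900.

25.900 °R/hour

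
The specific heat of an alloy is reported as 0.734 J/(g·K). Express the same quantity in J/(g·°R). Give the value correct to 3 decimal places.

0.408 J/(g·°R)

Since only a temperature interval is involved, the additive offset between the scales drops out.
A change of 1°R is a change of 5/9 K, so per °R the value is 0.734 × 5/9 = 0.408.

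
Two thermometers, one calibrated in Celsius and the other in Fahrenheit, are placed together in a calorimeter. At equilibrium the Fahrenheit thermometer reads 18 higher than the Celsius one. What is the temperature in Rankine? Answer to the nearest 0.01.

460.17°R

Let x be the Celsius reading; then the Fahrenheit reading is 1.8·x + 32.
(1.8·x + 32) - x = 18  ⇒  (0.8)·x = -14  ⇒  x = -17.5000°C.
In Rankine: -17.5000 × 1.8 + 491.67 = 460.17°R.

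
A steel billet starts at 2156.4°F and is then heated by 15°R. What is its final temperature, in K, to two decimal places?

1461.71 K

Initial temperature in Celsius: (2156.4 - 32) × 5/9 = 1180.2222°C.
The 15°R change is an interval, so only the factor 5/9 applies: +15 × 5/9 = +8.3333°C.
Final Celsius temperature: 1180.2222 + 8.3333 = 1188.5556°C.
In kelvin: 1188.5556 + 273.15 = 1461.71 K.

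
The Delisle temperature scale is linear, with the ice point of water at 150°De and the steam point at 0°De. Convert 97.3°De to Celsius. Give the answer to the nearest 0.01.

Linear interpolation between the fixed points: C = (97.3 - 150) × 100 / (0 - 150) = 35.1333°C.

35.13°C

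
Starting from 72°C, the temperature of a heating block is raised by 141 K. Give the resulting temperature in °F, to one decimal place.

The 141 K change is an interval; Kelvin and Celsius degrees are the same size, so ΔC = +141°C.
Final Celsius temperature: 72.0000 + 141.0000 = 213.0000°C.
In Fahrenheit: 213.0000 × 1.8 + 32 = 415.4°F.

415.4°F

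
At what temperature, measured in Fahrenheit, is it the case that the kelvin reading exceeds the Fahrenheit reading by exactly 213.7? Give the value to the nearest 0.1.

Let F be the Fahrenheit reading. The kelvin reading is K = 5/9·F + 255.372.
Require K - F = 213.7: (-4/9)·F + 255.372 = 213.7.
F = (213.7 - 255.372) / (-4/9) = 93.8.

93.8°F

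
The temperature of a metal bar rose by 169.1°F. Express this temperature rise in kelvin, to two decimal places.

Only the scale ratio 5/9 matters for a change in temperature.
169.1 × 5/9 = 93.94.

93.94 K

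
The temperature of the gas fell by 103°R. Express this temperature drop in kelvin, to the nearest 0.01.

57.22 K

For a temperature interval the offset drops out; only the factor 5/9 applies.
103 × 5/9 = 57.22.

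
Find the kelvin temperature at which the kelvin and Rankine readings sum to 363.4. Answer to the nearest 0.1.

129.8 K

Let K be the kelvin reading. The Rankine reading is R = 1.8·K.
Require K + R = 363.4: (2.8)·K = 363.4.
K = (363.4) / (2.8) = 129.8.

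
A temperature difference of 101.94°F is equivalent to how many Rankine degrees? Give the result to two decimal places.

101.94°R

Fahrenheit and Rankine degrees are the same size, so the interval is unchanged: 101.94.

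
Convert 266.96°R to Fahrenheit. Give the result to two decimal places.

-192.71°F

In Celsius: (266.96 - 491.67) × 5/9 = -124.8389°C.
In Fahrenheit: -124.8389 × 1.8 + 32 = -192.71°F.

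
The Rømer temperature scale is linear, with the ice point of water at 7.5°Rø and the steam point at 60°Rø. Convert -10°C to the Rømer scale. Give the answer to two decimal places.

Linearly onto the Rømer scale: 7.5 + (-10.0000 / 100) × (60 - 7.5) = 2.25°Rø.

2.25°Rø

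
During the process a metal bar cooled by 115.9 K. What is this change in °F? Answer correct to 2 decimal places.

208.62°F

For a temperature interval the offset drops out; only the factor 1.8 applies.
115.9 × 1.8 = 208.62.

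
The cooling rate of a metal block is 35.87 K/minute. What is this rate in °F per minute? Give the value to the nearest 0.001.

64.566 °F/minute

The quantity depends on a temperature interval, so only the ratio of degree sizes applies; the offset between the scales is irrelevant.
A change of 1 K is a change of 1.8°F, so 35.87 × 1.8 = 64.566.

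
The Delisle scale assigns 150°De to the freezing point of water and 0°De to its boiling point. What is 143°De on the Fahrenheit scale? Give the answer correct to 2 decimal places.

Linear interpolation between the fixed points: C = (143 - 150) × 100 / (0 - 150) = 4.6667°C.
Then 4.6667 × 1.8 + 32 = 40.40°F.

40.40°F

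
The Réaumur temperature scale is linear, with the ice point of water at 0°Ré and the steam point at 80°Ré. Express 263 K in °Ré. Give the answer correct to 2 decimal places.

First in Celsius: 263 - 273.15 = -10.1500°C.
Linearly onto the Réaumur scale: 0 + (-10.1500 / 100) × (80 - 0) = -8.12°Ré.

-8.12°Ré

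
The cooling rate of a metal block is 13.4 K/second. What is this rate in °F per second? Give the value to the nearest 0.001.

Since only a temperature interval is involved, the additive offset between the scales drops out.
A change of 1 K is a change of 1.8°F, so 13.4 × 1.8 = 24.120.

24.120 °F/second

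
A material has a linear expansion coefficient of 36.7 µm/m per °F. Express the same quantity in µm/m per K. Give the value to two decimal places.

66.06 µm/m per K

Since only a temperature interval is involved, the additive offset between the scales drops out.
A change of 1 K is a change of 1.8°F, so per K the value is 36.7 × 1.8 = 66.06.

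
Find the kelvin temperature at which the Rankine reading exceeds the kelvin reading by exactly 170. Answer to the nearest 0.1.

Let K be the kelvin reading. The Rankine reading is R = 1.8·K.
Require R - K = 170: (0.8)·K = 170.
K = (170) / (0.8) = 212.5.

212.5 K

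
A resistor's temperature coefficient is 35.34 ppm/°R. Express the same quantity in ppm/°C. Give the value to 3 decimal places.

63.612 ppm/°C

Since only a temperature interval is involved, the additive offset between the scales drops out.
A change of 1°C is a change of 1.8°R, so per °C the value is 35.34 × 1.8 = 63.612.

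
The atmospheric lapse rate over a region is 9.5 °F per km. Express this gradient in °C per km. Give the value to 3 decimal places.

The quantity depends on a temperature interval, so only the ratio of degree sizes applies; the offset between the scales is irrelevant.
A change of 1°F is a change of 5/9°C, so 9.5 × 5/9 = 5.278.

5.278 °C/km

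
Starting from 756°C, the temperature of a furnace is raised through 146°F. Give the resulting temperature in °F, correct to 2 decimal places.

1538.80°F

The 146°F change is an interval, so only the factor 5/9 applies: +146 × 5/9 = +81.1111°C.
Final Celsius temperature: 756.0000 + 81.1111 = 837.1111°C.
In Fahrenheit: 837.1111 × 1.8 + 32 = 1538.80°F.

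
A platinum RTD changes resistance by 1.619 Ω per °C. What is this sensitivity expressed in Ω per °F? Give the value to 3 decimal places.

0.899 Ω per °F

Since only a temperature interval is involved, the additive offset between the scales drops out.
A change of 1°F is a change of 5/9°C, so per °F the value is 1.619 × 5/9 = 0.899.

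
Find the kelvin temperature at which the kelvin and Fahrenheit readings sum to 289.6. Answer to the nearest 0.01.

Let K be the kelvin reading. The Fahrenheit reading is F = 1.8·K - 459.67.
Require K + F = 289.6: (2.8)·K - 459.67 = 289.6.
K = (289.6 + 459.67) / (2.8) = 267.60.

267.60 K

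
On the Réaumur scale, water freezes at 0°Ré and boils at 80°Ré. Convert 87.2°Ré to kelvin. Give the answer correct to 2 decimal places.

382.15 K

Linear interpolation between the fixed points: C = (87.2 - 0) × 100 / (80 - 0) = 109.0000°C.
Then 109.0000 + 273.15 = 382.15 K.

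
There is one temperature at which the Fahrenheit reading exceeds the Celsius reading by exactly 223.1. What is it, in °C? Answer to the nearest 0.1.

Let C be the Celsius reading. The Fahrenheit reading is F = 1.8·C + 32.
Require F - C = 223.1: (0.8)·C + 32 = 223.1.
C = (223.1 - 32) / (0.8) = 238.9.

238.9°C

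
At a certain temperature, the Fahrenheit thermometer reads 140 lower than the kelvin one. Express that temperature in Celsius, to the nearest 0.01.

126.44°C

Let x be the kelvin reading; then the Fahrenheit reading is 1.8·x - 459.67.
(1.8·x - 459.67) - x = -140  ⇒  (0.8)·x = 319.67  ⇒  x = 399.5875 K.
In Celsius: 399.5875 - 273.15 = 126.44°C.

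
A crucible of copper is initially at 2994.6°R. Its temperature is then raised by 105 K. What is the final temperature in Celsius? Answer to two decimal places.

1495.52°C

Initial temperature in Celsius: (2994.6 - 491.67) × 5/9 = 1390.5167°C.
The 105 K change is an interval; Kelvin and Celsius degrees are the same size, so ΔC = +105°C.
Final Celsius temperature: 1390.5167 + 105.0000 = 1495.5167°C.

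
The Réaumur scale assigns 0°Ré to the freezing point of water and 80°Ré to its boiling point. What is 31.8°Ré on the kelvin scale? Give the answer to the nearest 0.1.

Linear interpolation between the fixed points: C = (31.8 - 0) × 100 / (80 - 0) = 39.7500°C.
Then 39.7500 + 273.15 = 312.9 K.

312.9 K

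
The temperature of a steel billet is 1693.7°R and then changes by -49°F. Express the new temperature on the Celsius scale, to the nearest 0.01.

640.57°C

Initial temperature in Celsius: (1693.7 - 491.67) × 5/9 = 667.7944°C.
The 49°F change is an interval, so only the factor 5/9 applies: -49 × 5/9 = -27.2222°C.
Final Celsius temperature: 667.7944 - 27.2222 = 640.5722°C.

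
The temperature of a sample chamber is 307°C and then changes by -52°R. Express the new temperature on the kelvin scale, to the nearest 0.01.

551.26 K

The 52°R change is an interval, so only the factor 5/9 applies: -52 × 5/9 = -28.8889°C.
Final Celsius temperature: 307.0000 - 28.8889 = 278.1111°C.
In kelvin: 278.1111 + 273.15 = 551.26 K.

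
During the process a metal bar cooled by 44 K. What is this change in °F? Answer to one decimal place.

An interval of 1 K corresponds to 1.8°F.
44 × 1.8 = 79.2.

79.2°F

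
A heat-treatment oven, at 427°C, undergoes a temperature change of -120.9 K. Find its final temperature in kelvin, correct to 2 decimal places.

The 120.9 K change is an interval; Kelvin and Celsius degrees are the same size, so ΔC = -120.9°C.
Final Celsius temperature: 427.0000 - 120.9000 = 306.1000°C.
In kelvin: 306.1000 + 273.15 = 579.25 K.

579.25 K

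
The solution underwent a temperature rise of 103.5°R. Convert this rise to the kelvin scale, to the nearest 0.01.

57.50 K

Only the scale ratio 5/9 matters for a change in temperature.
103.5 × 5/9 = 57.50.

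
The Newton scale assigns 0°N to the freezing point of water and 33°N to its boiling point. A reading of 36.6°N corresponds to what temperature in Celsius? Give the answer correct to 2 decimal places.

110.91°C

Linear interpolation between the fixed points: C = (36.6 - 0) × 100 / (33 - 0) = 110.9091°C.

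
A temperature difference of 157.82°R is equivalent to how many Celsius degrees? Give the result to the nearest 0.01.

For a temperature interval the offset drops out; only the factor 5/9 applies.
157.82 × 5/9 = 87.68.

87.68°C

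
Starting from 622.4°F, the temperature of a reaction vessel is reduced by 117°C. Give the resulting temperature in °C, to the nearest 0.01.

211.00°C

Initial temperature in Celsius: (622.4 - 32) × 5/9 = 328.0000°C.
Final Celsius temperature: 328.0000 - 117.0000 = 211.0000°C.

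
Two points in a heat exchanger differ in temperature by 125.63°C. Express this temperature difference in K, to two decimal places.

Celsius and kelvin degrees are the same size, so the interval is unchanged: 125.63.

125.63 K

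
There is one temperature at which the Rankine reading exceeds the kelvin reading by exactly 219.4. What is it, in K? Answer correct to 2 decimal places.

274.25 K

Let K be the kelvin reading. The Rankine reading is R = 1.8·K.
Require R - K = 219.4: (0.8)·K = 219.4.
K = (219.4) / (0.8) = 274.25.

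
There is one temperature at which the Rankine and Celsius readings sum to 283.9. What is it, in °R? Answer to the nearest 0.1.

Let R be the Rankine reading. The Celsius reading is C = 5/9·R - 273.15.
Require R + C = 283.9: (14/9)·R - 273.15 = 283.9.
R = (283.9 + 273.15) / (14/9) = 358.1.

358.1°R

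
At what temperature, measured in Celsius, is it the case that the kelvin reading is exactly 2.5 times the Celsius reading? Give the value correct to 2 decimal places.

Let C be the Celsius reading. The kelvin reading is K = 1·C + 273.15.
Require K = 2.5·C: 1·C + 273.15 = 2.5·C.
(-1.5)·C = -273.15  ⇒  C = 182.10.

182.10°C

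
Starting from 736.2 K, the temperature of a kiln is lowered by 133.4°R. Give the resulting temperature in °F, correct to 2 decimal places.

732.09°F

Initial temperature in Celsius: 736.2 - 273.15 = 463.0500°C.
The 133.4°R change is an interval, so only the factor 5/9 applies: -133.4 × 5/9 = -74.1111°C.
Final Celsius temperature: 463.0500 - 74.1111 = 388.9389°C.
In Fahrenheit: 388.9389 × 1.8 + 32 = 732.09°F.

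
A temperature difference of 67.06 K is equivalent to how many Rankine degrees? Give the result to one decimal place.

120.7°R

Only the scale ratio 1.8 matters for a change in temperature.
67.06 × 1.8 = 120.7.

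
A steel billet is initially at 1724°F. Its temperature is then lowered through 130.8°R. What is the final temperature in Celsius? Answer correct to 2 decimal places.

867.33°C

Initial temperature in Celsius: (1724 - 32) × 5/9 = 940.0000°C.
The 130.8°R change is an interval, so only the factor 5/9 applies: -130.8 × 5/9 = -72.6667°C.
Final Celsius temperature: 940.0000 - 72.6667 = 867.3333°C.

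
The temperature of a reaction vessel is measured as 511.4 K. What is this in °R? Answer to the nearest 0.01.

920.52°R

In Celsius: 511.4 - 273.15 = 238.2500°C.
In Rankine: 238.2500 × 1.8 + 491.67 = 920.52°R.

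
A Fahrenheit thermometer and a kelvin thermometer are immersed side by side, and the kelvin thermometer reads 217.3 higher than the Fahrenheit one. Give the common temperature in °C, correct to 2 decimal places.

29.81°C

Let x be the Fahrenheit reading; then the kelvin reading is 5/9·x + 255.372.
(5/9·x + 255.372) - x = 217.3  ⇒  (-4/9)·x = -38.0722  ⇒  x = 85.6625°F.
In Celsius: (85.6625 - 32) × 5/9 = 29.81°C.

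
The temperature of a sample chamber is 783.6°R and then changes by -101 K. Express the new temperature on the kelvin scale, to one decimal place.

Initial temperature in Celsius: (783.6 - 491.67) × 5/9 = 162.1833°C.
The 101 K change is an interval; Kelvin and Celsius degrees are the same size, so ΔC = -101°C.
Final Celsius temperature: 162.1833 - 101.0000 = 61.1833°C.
In kelvin: 61.1833 + 273.15 = 334.3 K.

334.3 K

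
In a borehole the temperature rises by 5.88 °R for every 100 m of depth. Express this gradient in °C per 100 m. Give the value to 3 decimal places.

3.267 °C/100 m

Since only a temperature interval is involved, the additive offset between the scales drops out.
A change of 1°R is a change of 5/9°C, so 5.88 × 5/9 = 3.267.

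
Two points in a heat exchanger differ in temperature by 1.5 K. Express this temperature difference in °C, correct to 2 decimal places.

1.50°C

Kelvin and Celsius degrees are the same size, so the interval is unchanged: 1.50.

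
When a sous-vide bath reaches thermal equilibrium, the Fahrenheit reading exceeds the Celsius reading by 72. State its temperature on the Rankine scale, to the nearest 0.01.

581.67°R

Let x be the Fahrenheit reading; then the Celsius reading is 5/9·x - 17.7778.
(5/9·x - 17.7778) - x = -72  ⇒  (-4/9)·x = -54.2222  ⇒  x = 122.0000°F.
In Celsius: (122 - 32) × 5/9 = 50.0000°C.
In Rankine: 50.0000 × 1.8 + 491.67 = 581.67°R.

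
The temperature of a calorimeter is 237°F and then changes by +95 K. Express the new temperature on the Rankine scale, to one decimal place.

867.7°R

Initial temperature in Celsius: (237 - 32) × 5/9 = 113.8889°C.
The 95 K change is an interval; Kelvin and Celsius degrees are the same size, so ΔC = +95°C.
Final Celsius temperature: 113.8889 + 95.0000 = 208.8889°C.
In Rankine: 208.8889 × 1.8 + 491.67 = 867.7°R.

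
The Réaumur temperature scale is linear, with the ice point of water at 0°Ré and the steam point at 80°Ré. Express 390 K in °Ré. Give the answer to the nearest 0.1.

93.5°Ré

First in Celsius: 390 - 273.15 = 116.8500°C.
Linearly onto the Réaumur scale: 0 + (116.8500 / 100) × (80 - 0) = 93.5°Ré.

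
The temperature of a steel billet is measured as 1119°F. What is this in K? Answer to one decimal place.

877.0 K

In Celsius: (1119 - 32) × 5/9 = 603.8889°C.
In kelvin: 603.8889 + 273.15 = 877.0 K.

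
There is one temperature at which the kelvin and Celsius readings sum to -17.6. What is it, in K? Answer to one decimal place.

127.8 K

Let K be the kelvin reading. The Celsius reading is C = 1·K - 273.15.
Require K + C = -17.6: (2)·K - 273.15 = -17.6.
K = (-17.6 + 273.15) / (2) = 127.8.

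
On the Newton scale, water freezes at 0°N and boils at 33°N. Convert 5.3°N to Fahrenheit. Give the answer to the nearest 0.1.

60.9°F

Linear interpolation between the fixed points: C = (5.3 - 0) × 100 / (33 - 0) = 16.0606°C.
Then 16.0606 × 1.8 + 32 = 60.9°F.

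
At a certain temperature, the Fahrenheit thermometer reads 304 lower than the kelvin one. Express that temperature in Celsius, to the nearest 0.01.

-78.56°C

Let x be the kelvin reading; then the Fahrenheit reading is 1.8·x - 459.67.
(1.8·x - 459.67) - x = -304  ⇒  (0.8)·x = 155.67  ⇒  x = 194.5875 K.
In Celsius: 194.5875 - 273.15 = -78.56°C.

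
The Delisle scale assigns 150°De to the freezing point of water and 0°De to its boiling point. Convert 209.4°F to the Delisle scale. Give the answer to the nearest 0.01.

First in Celsius: (209.4 - 32) × 5/9 = 98.5556°C.
Linearly onto the Delisle scale: 150 + (98.5556 / 100) × (0 - 150) = 2.17°De.

2.17°De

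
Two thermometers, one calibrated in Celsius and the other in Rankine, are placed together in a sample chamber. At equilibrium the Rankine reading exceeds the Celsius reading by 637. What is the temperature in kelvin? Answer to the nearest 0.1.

454.8 K

Let x be the Celsius reading; then the Rankine reading is 1.8·x + 491.67.
(1.8·x + 491.67) - x = 637  ⇒  (0.8)·x = 145.33  ⇒  x = 181.6625°C.
In kelvin: 181.6625 + 273.15 = 454.8 K.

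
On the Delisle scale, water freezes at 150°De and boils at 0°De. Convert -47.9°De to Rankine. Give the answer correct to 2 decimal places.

Linear interpolation between the fixed points: C = (-47.9 - 150) × 100 / (0 - 150) = 131.9333°C.
Then 131.9333 × 1.8 + 491.67 = 729.15°R.

729.15°R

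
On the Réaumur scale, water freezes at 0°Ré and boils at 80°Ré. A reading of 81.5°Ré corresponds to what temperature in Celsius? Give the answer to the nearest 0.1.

101.9°C

Linear interpolation between the fixed points: C = (81.5 - 0) × 100 / (80 - 0) = 101.8750°C.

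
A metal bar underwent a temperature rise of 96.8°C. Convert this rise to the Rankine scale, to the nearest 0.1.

An interval of 1°C corresponds to 1.8°R.
96.8 × 1.8 = 174.2.

174.2°R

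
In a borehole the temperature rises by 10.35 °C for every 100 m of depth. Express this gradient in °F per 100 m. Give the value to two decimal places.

18.63 °F/100 m

The quantity depends on a temperature interval, so only the ratio of degree sizes applies; the offset between the scales is irrelevant.
A change of 1°C is a change of 1.8°F, so 10.35 × 1.8 = 18.63.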